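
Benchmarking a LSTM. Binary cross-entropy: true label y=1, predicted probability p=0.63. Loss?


BCE = -[y·ln(p) + (1-y)·ln(1-p)]
= -1·ln(0.63) - 0
= -ln(0.63) = 0.462

0.462


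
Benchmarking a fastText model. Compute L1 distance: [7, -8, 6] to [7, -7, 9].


d = |7-7| + |-8+ 7| + |6-9|
  = 0 + 1 + 3
  = 4

4


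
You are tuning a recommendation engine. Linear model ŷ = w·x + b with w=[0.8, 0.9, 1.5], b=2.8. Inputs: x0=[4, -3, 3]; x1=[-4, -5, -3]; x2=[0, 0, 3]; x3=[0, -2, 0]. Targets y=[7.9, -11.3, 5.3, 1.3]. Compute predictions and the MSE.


ŷ0 = (0.8)·(4) + (0.9)·(-3) + (1.5)·(3) + 2.8 = 7.8
ŷ1 = (0.8)·(-4) + (0.9)·(-5) + (1.5)·(-3) + 2.8 = -9.4
ŷ2 = (0.8)·(0) + (0.9)·(0) + (1.5)·(3) + 2.8 = 7.3
ŷ3 = (0.8)·(0) + (0.9)·(-2) + (1.5)·(0) + 2.8 = 1.0
errors² = [0.01, 3.61, 4.0, 0.09]
MSE = 7.7100/4 = 1.9275

1.9275


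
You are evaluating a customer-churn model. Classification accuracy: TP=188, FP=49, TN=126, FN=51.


Accuracy = (TP+TN)/(TP+TN+FP+FN)
= (188+126)/(414)
= 314/414 = 75.85%

75.85%


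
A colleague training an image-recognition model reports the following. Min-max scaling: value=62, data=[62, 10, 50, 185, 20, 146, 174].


min=10, max=185
(62-10)/(185-10) = 52/175 = 0.2971

0.2971


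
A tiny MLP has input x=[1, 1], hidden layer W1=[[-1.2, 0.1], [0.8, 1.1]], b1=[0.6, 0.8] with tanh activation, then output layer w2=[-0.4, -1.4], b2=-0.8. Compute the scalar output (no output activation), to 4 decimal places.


z1[0] = (-1.2)·(1) + (0.1)·(1) + 0.6 = -0.5
z1[1] = (0.8)·(1) + (1.1)·(1) + 0.8 = 2.7
h = tanh(z1) = [-0.4621, 0.991]
output = (-0.4)·(-0.4621) + (-1.4)·(0.991) - 0.8 = -2.0026

-2.0026


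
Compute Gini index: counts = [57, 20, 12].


Probabilities: [57/89, 20/89, 12/89] ≈ [0.6404, 0.2247, 0.1348]
Σpᵢ² = (3249 + 400 + 144)/89² = 3793/7921
Gini = 1 - Σpᵢ² = 1 - 3793/7921 = 0.5211

0.5211


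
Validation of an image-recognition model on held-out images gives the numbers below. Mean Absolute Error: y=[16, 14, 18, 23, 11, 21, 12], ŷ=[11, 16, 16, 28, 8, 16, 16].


Absolute errors: |16-11|=5, |14-16|=2, |18-16|=2, |23-28|=5, |11-8|=3, |21-16|=5, |12-16|=4
Sum = 26
MAE = 26/7 = 26/7

26/7


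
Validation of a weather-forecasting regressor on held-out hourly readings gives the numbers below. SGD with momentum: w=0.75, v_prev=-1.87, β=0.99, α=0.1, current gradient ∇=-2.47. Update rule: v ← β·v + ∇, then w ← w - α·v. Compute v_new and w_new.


v_new = 0.99·-1.87 - 2.47 = -1.8513 - 2.47 = -4.3213
w_new = 0.75 - 0.1·-4.3213 = 0.75 + 0.43213 = 1.18213

v_new=-4.3213, w_new=1.18213


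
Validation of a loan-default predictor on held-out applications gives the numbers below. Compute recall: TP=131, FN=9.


Recall = TP/(TP+FN)
= 131/(131+9)
= 131/140 = 93.57%

93.57%


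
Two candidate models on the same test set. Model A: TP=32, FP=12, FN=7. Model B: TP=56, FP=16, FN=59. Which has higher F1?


Model A: P=32/44=0.7273, R=32/39=0.8205, F1=2PR/(P+R)=2TP/(2TP+FP+FN)=64/83=0.7711
Model B: P=56/72=0.7778, R=56/115=0.487, F1=2PR/(P+R)=2TP/(2TP+FP+FN)=112/187=0.5989
0.7711 > 0.5989 → Model A

Model A


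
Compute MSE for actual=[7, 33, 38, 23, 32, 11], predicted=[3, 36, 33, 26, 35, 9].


Squared errors: (7-3)²=16, (33-36)²=9, (38-33)²=25, (23-26)²=9, (32-35)²=9, (11-9)²=4
Sum = 72
MSE = 72/6 = 12

12


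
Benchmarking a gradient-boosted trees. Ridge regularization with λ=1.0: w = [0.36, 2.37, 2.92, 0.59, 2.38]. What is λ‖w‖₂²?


‖w‖₂² = (0.36)² + (2.37)² + (2.92)² + (0.59)² + (2.38)²
     = 0.1296 + 5.6169 + 8.5264 + 0.3481 + 5.6644
     = 20.2854
λ·‖w‖₂² = 1.0·20.2854 = 20.2854

20.2854


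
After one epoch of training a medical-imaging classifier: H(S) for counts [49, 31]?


Probabilities: [49/80, 31/80] ≈ [0.6125, 0.3875]
H = -((49/80)·log₂(49/80) + (31/80)·log₂(31/80))
  = 0.9632 bits

0.9632 bits


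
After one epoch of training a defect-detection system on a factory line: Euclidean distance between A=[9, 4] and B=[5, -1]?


d = √((9-5)² + (4+ 1)²)
  = √(16 + 25)
  = √41 = 6.4031

6.4031


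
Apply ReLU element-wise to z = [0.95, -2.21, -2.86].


ReLU(0.95) = max(0, 0.95) = 0.95
ReLU(-2.21) = max(0, -2.21) = 0.0
ReLU(-2.86) = max(0, -2.86) = 0.0
result = [0.95, 0.0, 0.0]

[0.95, 0.0, 0.0]


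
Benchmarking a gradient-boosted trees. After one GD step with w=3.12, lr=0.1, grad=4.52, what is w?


w_new = w - α·∇
= 3.12 - 0.1·4.52
= 3.12 - 0.452
= 2.668

2.668


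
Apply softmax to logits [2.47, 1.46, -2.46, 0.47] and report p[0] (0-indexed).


Exponentials: e^2.47=11.8224, e^1.46=4.306, e^-2.46=0.0854, e^0.47=1.6
Sum = 17.8138
Softmax = [0.6637, 0.2417, 0.0048, 0.0898]
p[0] = 11.8224/17.8138 = 0.6637

0.6637


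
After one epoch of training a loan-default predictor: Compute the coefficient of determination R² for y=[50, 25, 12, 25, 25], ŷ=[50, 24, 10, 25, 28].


ȳ = 27.4
SS_res = Σ(y-ŷ)² = 14
SS_tot = Σ(y-ȳ)² = 765.2
R² = 1 - SS_res/SS_tot = 1 - 0.0183 = 0.9817

0.9817


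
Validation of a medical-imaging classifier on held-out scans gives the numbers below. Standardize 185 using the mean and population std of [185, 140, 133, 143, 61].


μ = 132.4, σ = 40.0879
z = (185 - 132.4)/40.0879 = 1.3121

1.3121


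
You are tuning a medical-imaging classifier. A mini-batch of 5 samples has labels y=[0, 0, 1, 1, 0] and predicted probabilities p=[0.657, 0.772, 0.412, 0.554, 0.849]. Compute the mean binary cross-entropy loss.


L[0] = -ln(1-0.657) = -ln(0.343) = 1.07
L[1] = -ln(1-0.772) = -ln(0.228) = 1.4784
L[2] = -ln(0.412) = 0.8867
L[3] = -ln(0.554) = 0.5906
L[4] = -ln(1-0.849) = -ln(0.151) = 1.8905
mean = (1.07 + 1.4784 + 0.8867 + 0.5906 + 1.8905)/5 = 1.1832

1.1832


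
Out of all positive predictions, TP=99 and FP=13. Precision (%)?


Precision = TP/(TP+FP)
= 99/(99+13)
= 99/112 = 88.39%

88.39%


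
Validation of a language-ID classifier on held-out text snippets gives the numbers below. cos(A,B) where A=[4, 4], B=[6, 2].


A·B = 4·6 + 4·2 = 32
‖A‖ = √32 = 5.6569, ‖B‖ = √40 = 6.3246
cos = 32/(√32·√40) = 32/√1280 = 0.8944

0.8944


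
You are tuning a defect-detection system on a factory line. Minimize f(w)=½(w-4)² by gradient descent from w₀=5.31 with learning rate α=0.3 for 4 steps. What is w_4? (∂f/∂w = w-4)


step 1: grad = 5.31-4 = 1.31; w = 5.31 - 0.3·(1.31) = 4.917
step 2: grad = 4.917-4 = 0.917; w = 4.917 - 0.3·(0.917) = 4.6419
step 3: grad = 4.6419-4 = 0.6419; w = 4.6419 - 0.3·(0.6419) = 4.44933
step 4: grad = 4.44933-4 = 0.44933; w = 4.44933 - 0.3·(0.44933) = 4.314531

4.314531


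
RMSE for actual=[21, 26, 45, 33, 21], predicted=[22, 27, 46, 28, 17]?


MSE = 44/5 = 8.8
RMSE = √(44/5) = 2.9665

2.9665


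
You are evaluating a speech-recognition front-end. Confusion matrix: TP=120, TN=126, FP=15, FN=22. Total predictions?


Total = TP + TN + FP + FN
= 120 + 126 + 15 + 22
= 283
(Predicted positive: 135, predicted negative: 148)

283


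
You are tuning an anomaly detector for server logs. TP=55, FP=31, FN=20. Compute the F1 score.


Precision = 55/86 = 0.6395
Recall = 55/75 = 0.7333
F1 = 2·P·R/(P+R) = 2·TP/(2·TP+FP+FN) = 110/(110+31+20) = 110/161 = 0.6832

0.6832


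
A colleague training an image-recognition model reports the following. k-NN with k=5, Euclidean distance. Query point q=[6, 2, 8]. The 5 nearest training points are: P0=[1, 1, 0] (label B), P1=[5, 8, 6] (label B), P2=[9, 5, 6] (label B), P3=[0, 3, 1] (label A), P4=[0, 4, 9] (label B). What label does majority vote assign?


d(q,P0) = 9.4868  (label B)
d(q,P1) = 6.4031  (label B)
d(q,P2) = 4.6904  (label B)
d(q,P3) = 9.2736  (label A)
d(q,P4) = 6.4031  (label B)
Votes: A=1, B=4
Majority → B

B


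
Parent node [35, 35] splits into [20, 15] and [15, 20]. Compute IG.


Parent = [35, 35], H_parent = 1
H_left = 0.9852 (n=35), H_right = 0.9852 (n=35)
H_children = (35/70)·0.9852 + (35/70)·0.9852 = 0.9852
IG = 1 - 0.9852 = 0.0148

0.0148


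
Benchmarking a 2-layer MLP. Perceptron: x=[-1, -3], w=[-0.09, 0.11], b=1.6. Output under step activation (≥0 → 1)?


z = (-1)·(-0.09) + (-3)·(0.11) + 1.6
  = 1.36
step(z) = 1 (z≥0)

1


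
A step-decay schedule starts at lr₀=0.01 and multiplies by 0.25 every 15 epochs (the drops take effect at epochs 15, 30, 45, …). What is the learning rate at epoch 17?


n_drops = ⌊17/15⌋ = 1
lr = 0.01·0.25^1 = 0.01·0.25 = 0.0025

0.0025


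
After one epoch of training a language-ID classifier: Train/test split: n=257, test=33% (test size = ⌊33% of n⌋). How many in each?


Test = ⌊257·33/100⌋ = 84
Train = 257 - 84 = 173

Train: 173, Test: 84


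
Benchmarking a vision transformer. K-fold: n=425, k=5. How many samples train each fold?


Fold size = 425/5 = 85
Training per fold = 425 - 85 = 340

340


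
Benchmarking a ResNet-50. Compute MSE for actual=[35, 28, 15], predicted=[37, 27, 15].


Squared errors: (35-37)²=4, (28-27)²=1, (15-15)²=0
Sum = 5
MSE = 5/3 = 5/3

5/3


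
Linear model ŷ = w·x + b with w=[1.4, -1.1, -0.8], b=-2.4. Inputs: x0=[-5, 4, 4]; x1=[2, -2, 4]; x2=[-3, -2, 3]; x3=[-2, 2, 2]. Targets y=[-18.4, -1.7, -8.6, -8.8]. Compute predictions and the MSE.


ŷ0 = (1.4)·(-5) + (-1.1)·(4) + (-0.8)·(4) - 2.4 = -17.0
ŷ1 = (1.4)·(2) + (-1.1)·(-2) + (-0.8)·(4) - 2.4 = -0.6
ŷ2 = (1.4)·(-3) + (-1.1)·(-2) + (-0.8)·(3) - 2.4 = -6.8
ŷ3 = (1.4)·(-2) + (-1.1)·(2) + (-0.8)·(2) - 2.4 = -9.0
errors² = [1.96, 1.21, 3.24, 0.04]
MSE = 6.4500/4 = 1.6125

1.6125


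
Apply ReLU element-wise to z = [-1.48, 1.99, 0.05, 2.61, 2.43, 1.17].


ReLU(-1.48) = max(0, -1.48) = 0.0
ReLU(1.99) = max(0, 1.99) = 1.99
ReLU(0.05) = max(0, 0.05) = 0.05
ReLU(2.61) = max(0, 2.61) = 2.61
ReLU(2.43) = max(0, 2.43) = 2.43
ReLU(1.17) = max(0, 1.17) = 1.17
result = [0.0, 1.99, 0.05, 2.61, 2.43, 1.17]

[0.0, 1.99, 0.05, 2.61, 2.43, 1.17]


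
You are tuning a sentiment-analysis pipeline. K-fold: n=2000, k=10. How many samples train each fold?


Fold size = 2000/10 = 200
Training per fold = 2000 - 200 = 1800

1800


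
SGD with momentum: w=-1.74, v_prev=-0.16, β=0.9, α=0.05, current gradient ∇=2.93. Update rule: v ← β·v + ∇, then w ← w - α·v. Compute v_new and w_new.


v_new = 0.9·-0.16 + 2.93 = -0.144 + 2.93 = 2.786
w_new = -1.74 - 0.05·2.786 = -1.74 - 0.1393 = -1.8793

v_new=2.786, w_new=-1.8793


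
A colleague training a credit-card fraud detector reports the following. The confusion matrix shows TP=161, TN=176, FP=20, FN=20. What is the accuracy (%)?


Accuracy = (TP+TN)/(TP+TN+FP+FN)
= (161+176)/(377)
= 337/377 = 89.39%

89.39%


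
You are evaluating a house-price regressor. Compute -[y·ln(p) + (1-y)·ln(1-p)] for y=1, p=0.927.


BCE = -[y·ln(p) + (1-y)·ln(1-p)]
= -1·ln(0.927) - 0
= -ln(0.927) = 0.0758

0.0758


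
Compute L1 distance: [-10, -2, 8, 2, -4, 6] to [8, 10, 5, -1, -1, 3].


d = |-10-8| + |-2-10| + |8-5| + |2+ 1| + |-4+ 1| + |6-3|
  = 18 + 12 + 3 + 3 + 3 + 3
  = 42

42


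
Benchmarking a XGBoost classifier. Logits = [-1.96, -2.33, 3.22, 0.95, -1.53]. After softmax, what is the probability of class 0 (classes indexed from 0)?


Exponentials: e^-1.96=0.1409, e^-2.33=0.0973, e^3.22=25.0281, e^0.95=2.5857, e^-1.53=0.2165
Sum = 28.0685
Softmax = [0.005, 0.0035, 0.8917, 0.0921, 0.0077]
p[0] = 0.1409/28.0685 = 0.005

0.005


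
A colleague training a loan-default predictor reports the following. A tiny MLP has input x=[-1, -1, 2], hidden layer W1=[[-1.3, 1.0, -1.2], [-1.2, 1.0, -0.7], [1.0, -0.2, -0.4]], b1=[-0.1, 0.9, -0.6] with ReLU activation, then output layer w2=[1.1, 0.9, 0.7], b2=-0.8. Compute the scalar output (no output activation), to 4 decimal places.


z1[0] = (-1.3)·(-1) + (1.0)·(-1) + (-1.2)·(2) - 0.1 = -2.2
z1[1] = (-1.2)·(-1) + (1.0)·(-1) + (-0.7)·(2) + 0.9 = -0.3
z1[2] = (1.0)·(-1) + (-0.2)·(-1) + (-0.4)·(2) - 0.6 = -2.2
h = ReLU(z1) = [0.0, 0.0, 0.0]
output = (1.1)·(0.0) + (0.9)·(0.0) + (0.7)·(0.0) - 0.8 = -0.8

-0.8


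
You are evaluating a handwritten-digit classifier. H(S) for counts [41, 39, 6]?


Probabilities: [41/86, 39/86, 6/86] ≈ [0.4767, 0.4535, 0.0698]
H = -((41/86)·log₂(41/86) + (39/86)·log₂(39/86) + (6/86)·log₂(6/86))
  = 1.2949 bits

1.2949 bits


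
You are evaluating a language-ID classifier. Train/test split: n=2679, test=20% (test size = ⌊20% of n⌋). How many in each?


Test = ⌊2679·20/100⌋ = 535
Train = 2679 - 535 = 2144

Train: 2144, Test: 535


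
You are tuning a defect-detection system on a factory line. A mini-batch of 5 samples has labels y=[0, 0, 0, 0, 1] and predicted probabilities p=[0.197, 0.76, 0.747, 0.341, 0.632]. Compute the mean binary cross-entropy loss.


L[0] = -ln(1-0.197) = -ln(0.803) = 0.2194
L[1] = -ln(1-0.76) = -ln(0.24) = 1.4271
L[2] = -ln(1-0.747) = -ln(0.253) = 1.3744
L[3] = -ln(1-0.341) = -ln(0.659) = 0.417
L[4] = -ln(0.632) = 0.4589
mean = (0.2194 + 1.4271 + 1.3744 + 0.417 + 0.4589)/5 = 0.7794

0.7794


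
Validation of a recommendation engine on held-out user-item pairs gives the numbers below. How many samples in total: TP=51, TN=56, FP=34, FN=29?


Total = TP + TN + FP + FN
= 51 + 56 + 34 + 29
= 170
(Predicted positive: 85, predicted negative: 85)

170


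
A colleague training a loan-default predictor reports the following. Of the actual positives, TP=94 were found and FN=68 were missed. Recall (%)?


Recall = TP/(TP+FN)
= 94/(94+68)
= 94/162 = 58.02%

58.02%


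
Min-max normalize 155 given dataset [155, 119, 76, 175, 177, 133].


min=76, max=177
(155-76)/(177-76) = 79/101 = 0.7822

0.7822


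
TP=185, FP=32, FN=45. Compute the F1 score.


Precision = 185/217 = 0.8525
Recall = 185/230 = 0.8043
F1 = 2·P·R/(P+R) = 2·TP/(2·TP+FP+FN) = 370/(370+32+45) = 370/447 = 0.8277

0.8277


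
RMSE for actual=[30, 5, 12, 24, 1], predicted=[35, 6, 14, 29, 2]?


MSE = 56/5 = 11.2
RMSE = √(56/5) = 3.3466

3.3466


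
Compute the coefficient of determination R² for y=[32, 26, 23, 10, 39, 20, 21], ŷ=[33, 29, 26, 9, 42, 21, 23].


ȳ = 24.4286
SS_res = Σ(y-ŷ)² = 34
SS_tot = Σ(y-ȳ)² = 513.71
R² = 1 - SS_res/SS_tot = 1 - 0.0662 = 0.9338

0.9338


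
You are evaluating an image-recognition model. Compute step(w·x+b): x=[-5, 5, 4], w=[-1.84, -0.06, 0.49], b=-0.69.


z = (-5)·(-1.84) + (5)·(-0.06) + (4)·(0.49) - 0.69
  = 10.17
step(z) = 1 (z≥0)

1


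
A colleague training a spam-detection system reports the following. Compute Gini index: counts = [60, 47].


Probabilities: [60/107, 47/107] ≈ [0.5607, 0.4393]
Σpᵢ² = (3600 + 2209)/107² = 5809/11449
Gini = 1 - Σpᵢ² = 1 - 5809/11449 = 0.4926

0.4926


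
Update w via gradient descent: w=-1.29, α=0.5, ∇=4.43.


w_new = w - α·∇
= -1.29 - 0.5·4.43
= -1.29 - 2.215
= -3.505

-3.505


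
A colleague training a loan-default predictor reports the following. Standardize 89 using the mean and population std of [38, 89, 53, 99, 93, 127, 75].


μ = 82, σ = 27.5422
z = (89 - 82)/27.5422 = 0.2542

0.2542


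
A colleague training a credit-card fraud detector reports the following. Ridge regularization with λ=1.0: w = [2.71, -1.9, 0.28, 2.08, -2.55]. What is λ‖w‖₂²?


‖w‖₂² = (2.71)² + (-1.9)² + (0.28)² + (2.08)² + (-2.55)²
     = 7.3441 + 3.61 + 0.0784 + 4.3264 + 6.5025
     = 21.8614
λ·‖w‖₂² = 1.0·21.8614 = 21.8614

21.8614


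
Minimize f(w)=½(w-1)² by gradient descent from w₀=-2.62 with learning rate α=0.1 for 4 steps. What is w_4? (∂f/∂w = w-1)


step 1: grad = -2.62-1 = -3.62; w = -2.62 - 0.1·(-3.62) = -2.258
step 2: grad = -2.258-1 = -3.258; w = -2.258 - 0.1·(-3.258) = -1.9322
step 3: grad = -1.9322-1 = -2.9322; w = -1.9322 - 0.1·(-2.9322) = -1.63898
step 4: grad = -1.63898-1 = -2.63898; w = -1.63898 - 0.1·(-2.63898) = -1.375082

-1.375082


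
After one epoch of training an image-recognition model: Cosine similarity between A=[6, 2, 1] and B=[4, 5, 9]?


A·B = 6·4 + 2·5 + 1·9 = 43
‖A‖ = √41 = 6.4031, ‖B‖ = √122 = 11.0454
cos = 43/(√41·√122) = 43/√5002 = 0.608

0.608


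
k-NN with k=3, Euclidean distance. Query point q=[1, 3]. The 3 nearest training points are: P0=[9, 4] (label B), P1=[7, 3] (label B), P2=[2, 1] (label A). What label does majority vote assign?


d(q,P0) = 8.0623  (label B)
d(q,P1) = 6.0  (label B)
d(q,P2) = 2.2361  (label A)
Votes: A=1, B=2
Majority → B

B


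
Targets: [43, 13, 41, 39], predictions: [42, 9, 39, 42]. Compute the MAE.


Absolute errors: |43-42|=1, |13-9|=4, |41-39|=2, |39-42|=3
Sum = 10
MAE = 10/4 = 5/2

5/2


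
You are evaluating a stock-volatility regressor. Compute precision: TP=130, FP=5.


Precision = TP/(TP+FP)
= 130/(130+5)
= 130/135 = 96.3%

96.3%


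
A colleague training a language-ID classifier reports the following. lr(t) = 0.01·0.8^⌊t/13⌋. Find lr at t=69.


n_drops = ⌊69/13⌋ = 5
lr = 0.01·0.8^5 = 0.01·0.32768 = 0.0032768

0.0032768


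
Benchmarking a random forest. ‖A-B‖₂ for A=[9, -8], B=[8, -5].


d = √((9-8)² + (-8+ 5)²)
  = √(1 + 9)
  = √10 = 3.1623

3.1623


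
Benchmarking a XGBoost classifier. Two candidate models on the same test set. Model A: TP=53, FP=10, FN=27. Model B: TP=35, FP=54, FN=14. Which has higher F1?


Model A: P=53/63=0.8413, R=53/80=0.6625, F1=2PR/(P+R)=2TP/(2TP+FP+FN)=106/143=0.7413
Model B: P=35/89=0.3933, R=35/49=0.7143, F1=2PR/(P+R)=2TP/(2TP+FP+FN)=70/138=0.5072
0.7413 > 0.5072 → Model A

Model A


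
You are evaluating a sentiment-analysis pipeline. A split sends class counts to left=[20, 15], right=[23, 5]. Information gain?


Parent = [43, 20], H_parent = 0.9016
H_left = 0.9852 (n=35), H_right = 0.6769 (n=28)
H_children = (35/63)·0.9852 + (28/63)·0.6769 = 0.8482
IG = 0.9016 - 0.8482 = 0.0534

0.0534


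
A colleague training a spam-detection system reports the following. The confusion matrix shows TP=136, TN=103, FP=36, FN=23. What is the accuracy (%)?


Accuracy = (TP+TN)/(TP+TN+FP+FN)
= (136+103)/(298)
= 239/298 = 80.2%

80.2%


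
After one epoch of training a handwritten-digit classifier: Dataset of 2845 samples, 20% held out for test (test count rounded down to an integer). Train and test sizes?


Test = ⌊2845·20/100⌋ = 569
Train = 2845 - 569 = 2276

Train: 2276, Test: 569


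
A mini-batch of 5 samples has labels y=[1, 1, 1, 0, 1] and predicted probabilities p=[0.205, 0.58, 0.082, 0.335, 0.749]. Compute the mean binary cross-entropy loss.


L[0] = -ln(0.205) = 1.5847
L[1] = -ln(0.58) = 0.5447
L[2] = -ln(0.082) = 2.501
L[3] = -ln(1-0.335) = -ln(0.665) = 0.408
L[4] = -ln(0.749) = 0.289
mean = (1.5847 + 0.5447 + 2.501 + 0.408 + 0.289)/5 = 1.0655

1.0655


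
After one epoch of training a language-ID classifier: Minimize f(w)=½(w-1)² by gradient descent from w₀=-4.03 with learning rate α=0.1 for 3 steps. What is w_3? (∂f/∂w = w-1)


step 1: grad = -4.03-1 = -5.03; w = -4.03 - 0.1·(-5.03) = -3.527
step 2: grad = -3.527-1 = -4.527; w = -3.527 - 0.1·(-4.527) = -3.0743
step 3: grad = -3.0743-1 = -4.0743; w = -3.0743 - 0.1·(-4.0743) = -2.66687

-2.66687


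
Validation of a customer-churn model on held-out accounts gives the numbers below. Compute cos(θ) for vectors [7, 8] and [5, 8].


A·B = 7·5 + 8·8 = 99
‖A‖ = √113 = 10.6301, ‖B‖ = √89 = 9.434
cos = 99/(√113·√89) = 99/√10057 = 0.9872

0.9872


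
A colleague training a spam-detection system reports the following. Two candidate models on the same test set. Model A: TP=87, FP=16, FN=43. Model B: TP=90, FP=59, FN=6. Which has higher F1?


Model A: P=87/103=0.8447, R=87/130=0.6692, F1=2PR/(P+R)=2TP/(2TP+FP+FN)=174/233=0.7468
Model B: P=90/149=0.604, R=90/96=0.9375, F1=2PR/(P+R)=2TP/(2TP+FP+FN)=180/245=0.7347
0.7468 > 0.7347 → Model A

Model A


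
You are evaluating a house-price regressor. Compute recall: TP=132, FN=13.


Recall = TP/(TP+FN)
= 132/(132+13)
= 132/145 = 91.03%

91.03%


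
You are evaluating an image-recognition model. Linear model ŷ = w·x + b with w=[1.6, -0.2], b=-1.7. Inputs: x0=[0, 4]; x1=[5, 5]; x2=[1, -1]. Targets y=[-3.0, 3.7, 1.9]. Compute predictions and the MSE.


ŷ0 = (1.6)·(0) + (-0.2)·(4) - 1.7 = -2.5
ŷ1 = (1.6)·(5) + (-0.2)·(5) - 1.7 = 5.3
ŷ2 = (1.6)·(1) + (-0.2)·(-1) - 1.7 = 0.1
errors² = [0.25, 2.56, 3.24]
MSE = 6.0500/3 = 2.0167

2.0167


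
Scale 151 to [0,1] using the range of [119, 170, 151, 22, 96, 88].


min=22, max=170
(151-22)/(170-22) = 129/148 = 0.8716

0.8716


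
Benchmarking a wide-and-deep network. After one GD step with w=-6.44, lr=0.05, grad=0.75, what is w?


w_new = w - α·∇
= -6.44 - 0.05·0.75
= -6.44 - 0.0375
= -6.4775

-6.4775


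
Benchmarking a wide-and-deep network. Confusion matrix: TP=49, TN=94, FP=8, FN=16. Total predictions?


Total = TP + TN + FP + FN
= 49 + 94 + 8 + 16
= 167
(Predicted positive: 57, predicted negative: 110)

167


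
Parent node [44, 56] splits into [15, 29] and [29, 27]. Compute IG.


Parent = [44, 56], H_parent = 0.9896
H_left = 0.9257 (n=44), H_right = 0.9991 (n=56)
H_children = (44/100)·0.9257 + (56/100)·0.9991 = 0.9668
IG = 0.9896 - 0.9668 = 0.0228

0.0228


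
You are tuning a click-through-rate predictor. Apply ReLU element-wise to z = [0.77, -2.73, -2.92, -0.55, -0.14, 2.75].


ReLU(0.77) = max(0, 0.77) = 0.77
ReLU(-2.73) = max(0, -2.73) = 0.0
ReLU(-2.92) = max(0, -2.92) = 0.0
ReLU(-0.55) = max(0, -0.55) = 0.0
ReLU(-0.14) = max(0, -0.14) = 0.0
ReLU(2.75) = max(0, 2.75) = 2.75
result = [0.77, 0.0, 0.0, 0.0, 0.0, 2.75]

[0.77, 0.0, 0.0, 0.0, 0.0, 2.75]


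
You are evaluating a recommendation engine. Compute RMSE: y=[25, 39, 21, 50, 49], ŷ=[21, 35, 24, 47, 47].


MSE = 54/5 = 10.8
RMSE = √(54/5) = 3.2863

3.2863


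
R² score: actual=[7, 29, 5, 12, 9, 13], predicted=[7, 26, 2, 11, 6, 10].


ȳ = 12.5
SS_res = Σ(y-ŷ)² = 37
SS_tot = Σ(y-ȳ)² = 371.5
R² = 1 - SS_res/SS_tot = 1 - 0.0996 = 0.9004

0.9004


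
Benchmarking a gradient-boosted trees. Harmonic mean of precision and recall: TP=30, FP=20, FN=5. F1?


Precision = 30/50 = 0.6
Recall = 30/35 = 0.8571
F1 = 2·P·R/(P+R) = 2·TP/(2·TP+FP+FN) = 60/(60+20+5) = 60/85 = 0.7059

0.7059


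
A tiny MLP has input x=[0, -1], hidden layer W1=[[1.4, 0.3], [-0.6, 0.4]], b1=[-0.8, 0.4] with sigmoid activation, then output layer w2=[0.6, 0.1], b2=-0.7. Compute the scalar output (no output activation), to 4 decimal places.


z1[0] = (1.4)·(0) + (0.3)·(-1) - 0.8 = -1.1
z1[1] = (-0.6)·(0) + (0.4)·(-1) + 0.4 = 0.0
h = sigmoid(z1) = [0.2497, 0.5]
output = (0.6)·(0.2497) + (0.1)·(0.5) - 0.7 = -0.5002

-0.5002


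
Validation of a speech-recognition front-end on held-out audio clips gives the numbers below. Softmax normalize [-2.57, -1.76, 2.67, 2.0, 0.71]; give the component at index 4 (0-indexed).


Exponentials: e^-2.57=0.0765, e^-1.76=0.172, e^2.67=14.44, e^2.0=7.3891, e^0.71=2.034
Sum = 24.1116
Softmax = [0.0032, 0.0071, 0.5989, 0.3065, 0.0844]
p[4] = 2.034/24.1116 = 0.0844

0.0844


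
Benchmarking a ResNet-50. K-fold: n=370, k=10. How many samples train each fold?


Fold size = 370/10 = 37
Training per fold = 370 - 37 = 333

333


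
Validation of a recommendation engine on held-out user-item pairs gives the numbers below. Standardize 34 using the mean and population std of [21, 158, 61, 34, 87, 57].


μ = 69.6667, σ = 44.6828
z = (34 - 69.6667)/44.6828 = -0.7982

-0.7982


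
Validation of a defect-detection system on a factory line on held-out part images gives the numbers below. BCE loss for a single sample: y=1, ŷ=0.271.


BCE = -[y·ln(p) + (1-y)·ln(1-p)]
= -1·ln(0.271) - 0
= -ln(0.271) = 1.3056

1.3056


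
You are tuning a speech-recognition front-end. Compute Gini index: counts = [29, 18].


Probabilities: [29/47, 18/47] ≈ [0.617, 0.383]
Σpᵢ² = (841 + 324)/47² = 1165/2209
Gini = 1 - Σpᵢ² = 1 - 1165/2209 = 0.4726

0.4726


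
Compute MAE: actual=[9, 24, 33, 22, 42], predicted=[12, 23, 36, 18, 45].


Absolute errors: |9-12|=3, |24-23|=1, |33-36|=3, |22-18|=4, |42-45|=3
Sum = 14
MAE = 14/5 = 14/5

14/5


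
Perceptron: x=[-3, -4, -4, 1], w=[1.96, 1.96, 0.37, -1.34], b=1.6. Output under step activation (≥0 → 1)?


z = (-3)·(1.96) + (-4)·(1.96) + (-4)·(0.37) + (1)·(-1.34) + 1.6
  = -14.94
step(z) = 0 (z<0)

0


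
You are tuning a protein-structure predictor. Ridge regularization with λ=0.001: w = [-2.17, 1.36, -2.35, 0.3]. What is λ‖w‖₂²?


‖w‖₂² = (-2.17)² + (1.36)² + (-2.35)² + (0.3)²
     = 4.7089 + 1.8496 + 5.5225 + 0.09
     = 12.171
λ·‖w‖₂² = 0.001·12.171 = 0.012171

0.012171


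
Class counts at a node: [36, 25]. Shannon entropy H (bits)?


Probabilities: [36/61, 25/61] ≈ [0.5902, 0.4098]
H = -((36/61)·log₂(36/61) + (25/61)·log₂(25/61))
  = 0.9764 bits

0.9764 bits


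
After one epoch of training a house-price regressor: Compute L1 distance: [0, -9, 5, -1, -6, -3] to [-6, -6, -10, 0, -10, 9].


d = |0+ 6| + |-9+ 6| + |5+ 10| + |-1-0| + |-6+ 10| + |-3-9|
  = 6 + 3 + 15 + 1 + 4 + 12
  = 41

41


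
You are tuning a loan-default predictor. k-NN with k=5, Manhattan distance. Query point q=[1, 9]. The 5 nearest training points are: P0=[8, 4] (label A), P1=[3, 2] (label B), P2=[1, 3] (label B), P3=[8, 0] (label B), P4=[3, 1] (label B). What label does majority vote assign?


d(q,P0) = 12  (label A)
d(q,P1) = 9  (label B)
d(q,P2) = 6  (label B)
d(q,P3) = 16  (label B)
d(q,P4) = 10  (label B)
Votes: A=1, B=4
Majority → B

B


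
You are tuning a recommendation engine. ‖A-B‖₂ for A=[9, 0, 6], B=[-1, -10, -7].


d = √((9+ 1)² + (0+ 10)² + (6+ 7)²)
  = √(100 + 100 + 169)
  = √369 = 19.2094

19.2094


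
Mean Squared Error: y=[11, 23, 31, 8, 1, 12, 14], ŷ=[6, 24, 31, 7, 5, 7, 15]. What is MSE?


Squared errors: (11-6)²=25, (23-24)²=1, (31-31)²=0, (8-7)²=1, (1-5)²=16, (12-7)²=25, (14-15)²=1
Sum = 69
MSE = 69/7 = 69/7

69/7


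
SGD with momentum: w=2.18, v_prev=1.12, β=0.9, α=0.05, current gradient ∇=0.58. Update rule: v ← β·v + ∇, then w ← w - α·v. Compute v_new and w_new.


v_new = 0.9·1.12 + 0.58 = 1.008 + 0.58 = 1.588
w_new = 2.18 - 0.05·1.588 = 2.18 - 0.0794 = 2.1006

v_new=1.588, w_new=2.1006


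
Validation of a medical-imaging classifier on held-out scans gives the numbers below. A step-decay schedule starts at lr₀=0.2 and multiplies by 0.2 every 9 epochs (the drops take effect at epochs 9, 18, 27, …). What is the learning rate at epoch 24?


n_drops = ⌊24/9⌋ = 2
lr = 0.2·0.2^2 = 0.2·0.04 = 0.008

0.008


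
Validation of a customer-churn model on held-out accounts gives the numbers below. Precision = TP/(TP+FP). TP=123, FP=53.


Precision = TP/(TP+FP)
= 123/(123+53)
= 123/176 = 69.89%

69.89%


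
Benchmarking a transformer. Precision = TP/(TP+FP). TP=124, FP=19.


Precision = TP/(TP+FP)
= 124/(124+19)
= 124/143 = 86.71%

86.71%


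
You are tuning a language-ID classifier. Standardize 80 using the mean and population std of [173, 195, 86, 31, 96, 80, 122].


μ = 111.8571, σ = 52.4089
z = (80 - 111.8571)/52.4089 = -0.6079

-0.6079


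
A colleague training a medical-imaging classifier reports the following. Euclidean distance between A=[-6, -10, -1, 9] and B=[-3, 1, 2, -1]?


d = √((-6+ 3)² + (-10-1)² + (-1-2)² + (9+ 1)²)
  = √(9 + 121 + 9 + 100)
  = √239 = 15.4596

15.4596


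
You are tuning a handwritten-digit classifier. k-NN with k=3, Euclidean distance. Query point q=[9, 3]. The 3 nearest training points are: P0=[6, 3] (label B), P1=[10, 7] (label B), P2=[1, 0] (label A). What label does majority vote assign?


d(q,P0) = 3.0  (label B)
d(q,P1) = 4.1231  (label B)
d(q,P2) = 8.544  (label A)
Votes: A=1, B=2
Majority → B

B


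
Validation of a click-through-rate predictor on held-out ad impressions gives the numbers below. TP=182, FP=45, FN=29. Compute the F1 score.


Precision = 182/227 = 0.8018
Recall = 182/211 = 0.8626
F1 = 2·P·R/(P+R) = 2·TP/(2·TP+FP+FN) = 364/(364+45+29) = 364/438 = 0.8311

0.8311


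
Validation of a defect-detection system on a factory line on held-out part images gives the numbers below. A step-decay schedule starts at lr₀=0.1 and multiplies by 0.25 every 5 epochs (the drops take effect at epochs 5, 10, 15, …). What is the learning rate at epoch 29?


n_drops = ⌊29/5⌋ = 5
lr = 0.1·0.25^5 = 0.1·0.0009765625 = 0.00009765625

0.00009765625


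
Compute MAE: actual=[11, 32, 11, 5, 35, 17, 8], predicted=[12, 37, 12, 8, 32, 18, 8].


Absolute errors: |11-12|=1, |32-37|=5, |11-12|=1, |5-8|=3, |35-32|=3, |17-18|=1, |8-8|=0
Sum = 14
MAE = 14/7 = 2

2


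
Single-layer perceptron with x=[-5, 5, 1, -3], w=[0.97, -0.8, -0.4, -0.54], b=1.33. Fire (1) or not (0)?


z = (-5)·(0.97) + (5)·(-0.8) + (1)·(-0.4) + (-3)·(-0.54) + 1.33
  = -6.3
step(z) = 0 (z<0)

0


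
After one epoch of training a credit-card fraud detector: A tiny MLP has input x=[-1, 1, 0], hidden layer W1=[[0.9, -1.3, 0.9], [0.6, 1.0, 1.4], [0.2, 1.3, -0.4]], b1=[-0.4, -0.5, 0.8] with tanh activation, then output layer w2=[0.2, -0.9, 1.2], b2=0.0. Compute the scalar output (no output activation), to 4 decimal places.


z1[0] = (0.9)·(-1) + (-1.3)·(1) + (0.9)·(0) - 0.4 = -2.6
z1[1] = (0.6)·(-1) + (1.0)·(1) + (1.4)·(0) - 0.5 = -0.1
z1[2] = (0.2)·(-1) + (1.3)·(1) + (-0.4)·(0) + 0.8 = 1.9
h = tanh(z1) = [-0.989, -0.0997, 0.9562]
output = (0.2)·(-0.989) + (-0.9)·(-0.0997) + (1.2)·(0.9562) + 0.0 = 1.0394

1.0394


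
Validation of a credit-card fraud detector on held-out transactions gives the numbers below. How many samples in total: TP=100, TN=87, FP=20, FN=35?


Total = TP + TN + FP + FN
= 100 + 87 + 20 + 35
= 242
(Predicted positive: 120, predicted negative: 122)

242


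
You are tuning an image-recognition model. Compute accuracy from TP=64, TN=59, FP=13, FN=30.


Accuracy = (TP+TN)/(TP+TN+FP+FN)
= (64+59)/(166)
= 123/166 = 74.1%

74.1%


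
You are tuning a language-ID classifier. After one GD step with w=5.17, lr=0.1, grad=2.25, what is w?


w_new = w - α·∇
= 5.17 - 0.1·2.25
= 5.17 - 0.225
= 4.945

4.945


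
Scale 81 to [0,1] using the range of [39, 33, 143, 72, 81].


min=33, max=143
(81-33)/(143-33) = 48/110 = 0.4364

0.4364


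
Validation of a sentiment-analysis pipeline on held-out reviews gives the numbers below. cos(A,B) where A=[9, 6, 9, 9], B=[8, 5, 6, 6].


A·B = 9·8 + 6·5 + 9·6 + 9·6 = 210
‖A‖ = √279 = 16.7033, ‖B‖ = √161 = 12.6886
cos = 210/(√279·√161) = 210/√44919 = 0.9908

0.9908


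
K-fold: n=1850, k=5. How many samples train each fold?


Fold size = 1850/5 = 370
Training per fold = 1850 - 370 = 1480

1480


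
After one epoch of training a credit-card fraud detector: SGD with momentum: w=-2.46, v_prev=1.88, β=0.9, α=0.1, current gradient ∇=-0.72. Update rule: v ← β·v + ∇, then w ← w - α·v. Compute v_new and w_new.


v_new = 0.9·1.88 - 0.72 = 1.692 - 0.72 = 0.972
w_new = -2.46 - 0.1·0.972 = -2.46 - 0.0972 = -2.5572

v_new=0.972, w_new=-2.5572


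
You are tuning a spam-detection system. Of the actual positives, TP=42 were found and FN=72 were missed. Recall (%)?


Recall = TP/(TP+FN)
= 42/(42+72)
= 42/114 = 36.84%

36.84%


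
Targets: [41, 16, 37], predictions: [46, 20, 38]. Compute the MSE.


Squared errors: (41-46)²=25, (16-20)²=16, (37-38)²=1
Sum = 42
MSE = 42/3 = 14

14


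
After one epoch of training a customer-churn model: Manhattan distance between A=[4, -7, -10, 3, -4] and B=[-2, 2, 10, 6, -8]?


d = |4+ 2| + |-7-2| + |-10-10| + |3-6| + |-4+ 8|
  = 6 + 9 + 20 + 3 + 4
  = 42

42


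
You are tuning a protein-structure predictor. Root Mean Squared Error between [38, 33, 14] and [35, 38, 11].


MSE = 43/3 = 14.3333
RMSE = √(43/3) = 3.7859

3.7859


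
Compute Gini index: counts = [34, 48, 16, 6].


Probabilities: [34/104, 48/104, 16/104, 6/104] ≈ [0.3269, 0.4615, 0.1538, 0.0577]
Σpᵢ² = (1156 + 2304 + 256 + 36)/104² = 3752/10816
Gini = 1 - Σpᵢ² = 1 - 3752/10816 = 0.6531

0.6531


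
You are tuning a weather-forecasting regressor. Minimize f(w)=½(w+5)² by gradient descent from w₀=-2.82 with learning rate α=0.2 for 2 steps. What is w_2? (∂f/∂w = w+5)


step 1: grad = -2.82+5 = 2.18; w = -2.82 - 0.2·(2.18) = -3.256
step 2: grad = -3.256+5 = 1.744; w = -3.256 - 0.2·(1.744) = -3.6048

-3.6048


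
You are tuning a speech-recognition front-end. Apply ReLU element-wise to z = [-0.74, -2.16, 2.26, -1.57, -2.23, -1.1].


ReLU(-0.74) = max(0, -0.74) = 0.0
ReLU(-2.16) = max(0, -2.16) = 0.0
ReLU(2.26) = max(0, 2.26) = 2.26
ReLU(-1.57) = max(0, -1.57) = 0.0
ReLU(-2.23) = max(0, -2.23) = 0.0
ReLU(-1.1) = max(0, -1.1) = 0.0
result = [0.0, 0.0, 2.26, 0.0, 0.0, 0.0]

[0.0, 0.0, 2.26, 0.0, 0.0, 0.0]


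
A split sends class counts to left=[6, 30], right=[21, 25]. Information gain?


Parent = [27, 55], H_parent = 0.9142
H_left = 0.65 (n=36), H_right = 0.9945 (n=46)
H_children = (36/82)·0.65 + (46/82)·0.9945 = 0.8433
IG = 0.9142 - 0.8433 = 0.0709

0.0709


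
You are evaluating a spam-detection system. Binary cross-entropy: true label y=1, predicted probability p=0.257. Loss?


BCE = -[y·ln(p) + (1-y)·ln(1-p)]
= -1·ln(0.257) - 0
= -ln(0.257) = 1.3587

1.3587


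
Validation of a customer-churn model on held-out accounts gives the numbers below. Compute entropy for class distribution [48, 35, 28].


Probabilities: [48/111, 35/111, 28/111] ≈ [0.4324, 0.3153, 0.2523]
H = -((48/111)·log₂(48/111) + (35/111)·log₂(35/111) + (28/111)·log₂(28/111))
  = 1.5493 bits

1.5493 bits


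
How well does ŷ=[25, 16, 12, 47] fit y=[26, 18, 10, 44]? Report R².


ȳ = 24.5
SS_res = Σ(y-ŷ)² = 18
SS_tot = Σ(y-ȳ)² = 635
R² = 1 - SS_res/SS_tot = 1 - 0.0283 = 0.9717

0.9717


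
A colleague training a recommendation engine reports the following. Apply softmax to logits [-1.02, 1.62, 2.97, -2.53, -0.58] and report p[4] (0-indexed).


Exponentials: e^-1.02=0.3606, e^1.62=5.0531, e^2.97=19.4919, e^-2.53=0.0797, e^-0.58=0.5599
Sum = 25.5452
Softmax = [0.0141, 0.1978, 0.763, 0.0031, 0.0219]
p[4] = 0.5599/25.5452 = 0.0219

0.0219


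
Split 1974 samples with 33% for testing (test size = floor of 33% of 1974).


Test = ⌊1974·33/100⌋ = 651
Train = 1974 - 651 = 1323

Train: 1323, Test: 651


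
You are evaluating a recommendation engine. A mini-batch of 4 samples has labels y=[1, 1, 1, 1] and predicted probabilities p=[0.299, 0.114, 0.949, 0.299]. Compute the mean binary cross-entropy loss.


L[0] = -ln(0.299) = 1.2073
L[1] = -ln(0.114) = 2.1716
L[2] = -ln(0.949) = 0.0523
L[3] = -ln(0.299) = 1.2073
mean = (1.2073 + 2.1716 + 0.0523 + 1.2073)/4 = 1.1596

1.1596


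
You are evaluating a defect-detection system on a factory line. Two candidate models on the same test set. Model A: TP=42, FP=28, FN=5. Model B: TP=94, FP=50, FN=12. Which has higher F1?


Model A: P=42/70=0.6, R=42/47=0.8936, F1=2PR/(P+R)=2TP/(2TP+FP+FN)=84/117=0.7179
Model B: P=94/144=0.6528, R=94/106=0.8868, F1=2PR/(P+R)=2TP/(2TP+FP+FN)=188/250=0.752
0.7179 < 0.752 → Model B

Model B


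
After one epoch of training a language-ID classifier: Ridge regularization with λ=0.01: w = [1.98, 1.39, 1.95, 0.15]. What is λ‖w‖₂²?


‖w‖₂² = (1.98)² + (1.39)² + (1.95)² + (0.15)²
     = 3.9204 + 1.9321 + 3.8025 + 0.0225
     = 9.6775
λ·‖w‖₂² = 0.01·9.6775 = 0.096775

0.096775


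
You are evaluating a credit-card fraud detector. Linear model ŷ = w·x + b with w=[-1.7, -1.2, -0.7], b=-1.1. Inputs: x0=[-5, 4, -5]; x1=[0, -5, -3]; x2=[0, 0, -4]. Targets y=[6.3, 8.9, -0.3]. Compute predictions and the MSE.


ŷ0 = (-1.7)·(-5) + (-1.2)·(4) + (-0.7)·(-5) - 1.1 = 6.1
ŷ1 = (-1.7)·(0) + (-1.2)·(-5) + (-0.7)·(-3) - 1.1 = 7.0
ŷ2 = (-1.7)·(0) + (-1.2)·(0) + (-0.7)·(-4) - 1.1 = 1.7
errors² = [0.04, 3.61, 4.0]
MSE = 7.6500/3 = 2.55

2.55


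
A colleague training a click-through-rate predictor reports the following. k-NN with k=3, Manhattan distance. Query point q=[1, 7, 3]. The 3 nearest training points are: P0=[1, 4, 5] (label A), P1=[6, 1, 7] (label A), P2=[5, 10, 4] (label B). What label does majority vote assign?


d(q,P0) = 5  (label A)
d(q,P1) = 15  (label A)
d(q,P2) = 8  (label B)
Votes: A=2, B=1
Majority → A

A


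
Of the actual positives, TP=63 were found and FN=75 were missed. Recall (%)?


Recall = TP/(TP+FN)
= 63/(63+75)
= 63/138 = 45.65%

45.65%


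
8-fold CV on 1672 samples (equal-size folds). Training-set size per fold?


Fold size = 1672/8 = 209
Training per fold = 1672 - 209 = 1463

1463


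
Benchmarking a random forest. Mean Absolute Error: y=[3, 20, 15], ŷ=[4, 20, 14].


Absolute errors: |3-4|=1, |20-20|=0, |15-14|=1
Sum = 2
MAE = 2/3 = 2/3

2/3


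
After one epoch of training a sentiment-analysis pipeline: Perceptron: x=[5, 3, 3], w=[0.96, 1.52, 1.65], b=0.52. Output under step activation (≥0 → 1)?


z = (5)·(0.96) + (3)·(1.52) + (3)·(1.65) + 0.52
  = 14.83
step(z) = 1 (z≥0)

1


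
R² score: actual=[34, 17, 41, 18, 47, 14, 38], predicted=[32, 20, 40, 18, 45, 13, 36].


ȳ = 29.8571
SS_res = Σ(y-ŷ)² = 23
SS_tot = Σ(y-ȳ)² = 1058.86
R² = 1 - SS_res/SS_tot = 1 - 0.0217 = 0.9783

0.9783


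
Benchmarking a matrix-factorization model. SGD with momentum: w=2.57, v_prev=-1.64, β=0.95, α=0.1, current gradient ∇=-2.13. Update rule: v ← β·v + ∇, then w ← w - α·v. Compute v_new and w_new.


v_new = 0.95·-1.64 - 2.13 = -1.558 - 2.13 = -3.688
w_new = 2.57 - 0.1·-3.688 = 2.57 + 0.3688 = 2.9388

v_new=-3.688, w_new=2.9388


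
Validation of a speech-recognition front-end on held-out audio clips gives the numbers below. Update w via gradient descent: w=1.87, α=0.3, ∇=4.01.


w_new = w - α·∇
= 1.87 - 0.3·4.01
= 1.87 - 1.203
= 0.667

0.667


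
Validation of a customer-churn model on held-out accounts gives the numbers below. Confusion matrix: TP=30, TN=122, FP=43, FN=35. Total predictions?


Total = TP + TN + FP + FN
= 30 + 122 + 43 + 35
= 230
(Predicted positive: 73, predicted negative: 157)

230


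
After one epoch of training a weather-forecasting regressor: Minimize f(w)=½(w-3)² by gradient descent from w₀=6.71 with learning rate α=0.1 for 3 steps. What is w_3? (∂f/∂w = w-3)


step 1: grad = 6.71-3 = 3.71; w = 6.71 - 0.1·(3.71) = 6.339
step 2: grad = 6.339-3 = 3.339; w = 6.339 - 0.1·(3.339) = 6.0051
step 3: grad = 6.0051-3 = 3.0051; w = 6.0051 - 0.1·(3.0051) = 5.70459

5.70459


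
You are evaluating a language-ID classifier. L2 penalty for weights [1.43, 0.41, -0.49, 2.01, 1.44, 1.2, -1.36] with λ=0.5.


‖w‖₂² = (1.43)² + (0.41)² + (-0.49)² + (2.01)² + (1.44)² + (1.2)² + (-1.36)²
     = 2.0449 + 0.1681 + 0.2401 + 4.0401 + 2.0736 + 1.44 + 1.8496
     = 11.8564
λ·‖w‖₂² = 0.5·11.8564 = 5.9282

5.9282


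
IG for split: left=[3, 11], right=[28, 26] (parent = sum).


Parent = [31, 37], H_parent = 0.9944
H_left = 0.7496 (n=14), H_right = 0.999 (n=54)
H_children = (14/68)·0.7496 + (54/68)·0.999 = 0.9477
IG = 0.9944 - 0.9477 = 0.0467

0.0467


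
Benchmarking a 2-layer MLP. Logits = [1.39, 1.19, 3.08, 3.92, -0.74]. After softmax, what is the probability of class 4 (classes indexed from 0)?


Exponentials: e^1.39=4.0149, e^1.19=3.2871, e^3.08=21.7584, e^3.92=50.4004, e^-0.74=0.4771
Sum = 79.9379
Softmax = [0.0502, 0.0411, 0.2722, 0.6305, 0.006]
p[4] = 0.4771/79.9379 = 0.006

0.006


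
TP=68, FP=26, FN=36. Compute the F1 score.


Precision = 68/94 = 0.7234
Recall = 68/104 = 0.6538
F1 = 2·P·R/(P+R) = 2·TP/(2·TP+FP+FN) = 136/(136+26+36) = 136/198 = 0.6869

0.6869
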